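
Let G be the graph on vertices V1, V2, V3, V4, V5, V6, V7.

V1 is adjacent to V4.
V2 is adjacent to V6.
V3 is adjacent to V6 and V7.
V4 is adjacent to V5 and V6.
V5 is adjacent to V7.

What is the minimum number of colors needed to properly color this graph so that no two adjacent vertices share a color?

The cycle V7-V5-V4-V6-V3-V7 has odd length 5, so it cannot be 2-colored; at least 3 colors are needed.
One proper 3-coloring: V1=blue, V2=red, V3=red, V4=red, V5=green, V6=blue, V7=blue. No two adjacent vertices share a color.

3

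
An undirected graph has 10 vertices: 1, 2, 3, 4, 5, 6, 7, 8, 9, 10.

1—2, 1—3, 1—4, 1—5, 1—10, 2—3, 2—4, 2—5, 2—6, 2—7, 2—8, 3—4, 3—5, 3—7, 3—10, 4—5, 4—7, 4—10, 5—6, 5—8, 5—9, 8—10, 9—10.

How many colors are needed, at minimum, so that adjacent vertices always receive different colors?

1, 2, 3, 4, 5 are mutually adjacent (a clique of size 5), so at least 5 colors are needed.
5 colors suffice: color a → {5, 7, 10}; color b → {2, 9}; color c → {4, 6, 8}; color d → {3}; color e → {1}. Every edge joins two different colors.

5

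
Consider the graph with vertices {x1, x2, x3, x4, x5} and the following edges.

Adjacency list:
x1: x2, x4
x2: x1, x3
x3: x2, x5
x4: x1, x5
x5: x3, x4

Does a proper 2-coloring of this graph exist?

The cycle x5-x3-x2-x1-x4-x5 has odd length 5, so it cannot be 2-colored; at least 3 colors are needed.
So 2 colors are not enough.

No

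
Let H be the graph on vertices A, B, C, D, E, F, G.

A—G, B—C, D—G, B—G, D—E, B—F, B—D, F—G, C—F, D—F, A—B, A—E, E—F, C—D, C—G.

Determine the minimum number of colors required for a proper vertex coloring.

5

B, C, D, F, G are pairwise adjacent (a clique of size 5), so at least 5 colors are needed.
5 colors suffice: color 1 → {A, F}; color 2 → {B, E}; color 3 → {G}; color 4 → {D}; color 5 → {C}. Each edge has distinct colors on its endpoints.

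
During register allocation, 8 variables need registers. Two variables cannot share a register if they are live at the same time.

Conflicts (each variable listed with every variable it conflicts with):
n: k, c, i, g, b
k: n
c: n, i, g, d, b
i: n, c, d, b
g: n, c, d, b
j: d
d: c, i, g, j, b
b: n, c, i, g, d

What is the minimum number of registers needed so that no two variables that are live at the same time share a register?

4

n, c, i, b are mutually in conflict, so at least 4 registers are needed.
A valid assignment using 4 registers: n=3, k=1, c=1, i=4, g=4, j=1, d=3, b=2. Each listed conflict is separated.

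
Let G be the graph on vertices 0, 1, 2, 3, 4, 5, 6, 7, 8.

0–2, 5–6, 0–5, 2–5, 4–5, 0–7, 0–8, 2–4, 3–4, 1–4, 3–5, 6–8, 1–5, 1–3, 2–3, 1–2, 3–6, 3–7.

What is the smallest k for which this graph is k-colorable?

1, 2, 3, 4, 5 are mutually adjacent (a clique of size 5), so at least 5 colors are needed.
A valid assignment using 5 colors: 0=red, 1=yellow, 2=green, 3=red, 4=purple, 5=blue, 6=green, 7=blue, 8=blue. Every edge joins two different colors.

5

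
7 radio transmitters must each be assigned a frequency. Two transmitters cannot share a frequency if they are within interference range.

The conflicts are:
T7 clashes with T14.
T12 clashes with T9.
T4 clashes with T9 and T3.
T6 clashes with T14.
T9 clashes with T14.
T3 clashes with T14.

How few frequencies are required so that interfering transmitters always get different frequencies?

T6 and T14 conflict, so at least 2 frequencies are needed.
2 frequencies suffice: frequency 1 → {T12, T4, T14}; frequency 2 → {T7, T6, T9, T3}. Every pair that conflicts lands in different frequencies.

2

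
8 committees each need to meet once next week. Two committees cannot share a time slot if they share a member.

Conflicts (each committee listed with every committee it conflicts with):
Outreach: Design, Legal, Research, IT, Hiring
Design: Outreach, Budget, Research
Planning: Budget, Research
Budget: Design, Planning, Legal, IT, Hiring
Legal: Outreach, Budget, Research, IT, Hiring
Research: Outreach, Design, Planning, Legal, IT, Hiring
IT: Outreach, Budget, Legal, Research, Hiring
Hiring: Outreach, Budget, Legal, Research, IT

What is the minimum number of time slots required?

Outreach, Legal, Research, IT, Hiring all conflict with each other, so at least 5 time slots are needed.
5 time slots suffice: time slot 1 → {Budget, Research}; time slot 2 → {Design, Planning, Legal}; time slot 3 → {Hiring}; time slot 4 → {Outreach}; time slot 5 → {IT}. Each listed conflict is separated.

5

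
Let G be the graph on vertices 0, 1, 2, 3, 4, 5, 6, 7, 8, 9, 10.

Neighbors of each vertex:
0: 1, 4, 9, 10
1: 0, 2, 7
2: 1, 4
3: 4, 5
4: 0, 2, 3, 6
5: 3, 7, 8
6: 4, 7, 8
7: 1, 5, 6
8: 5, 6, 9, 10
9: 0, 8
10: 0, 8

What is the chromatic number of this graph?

3

The cycle 6-7-1-2-4-6 has odd length 5, so it cannot be 2-colored; at least 3 colors are needed.
One proper 3-coloring: 0=red, 1=blue, 2=red, 3=red, 4=blue, 5=blue, 6=green, 7=red, 8=red, 9=blue, 10=blue. No two adjacent vertices share a color.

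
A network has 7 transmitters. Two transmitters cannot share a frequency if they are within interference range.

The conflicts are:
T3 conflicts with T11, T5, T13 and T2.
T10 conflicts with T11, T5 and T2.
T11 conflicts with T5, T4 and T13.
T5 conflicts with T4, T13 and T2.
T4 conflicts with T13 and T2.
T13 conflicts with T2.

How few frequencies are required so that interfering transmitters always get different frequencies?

4

T5, T4, T13, T2 pairwise conflict, so at least 4 frequencies are needed.
A valid assignment using 4 frequencies: T3=4, T10=3, T11=2, T5=1, T4=4, T13=3, T2=2. Each listed conflict is separated.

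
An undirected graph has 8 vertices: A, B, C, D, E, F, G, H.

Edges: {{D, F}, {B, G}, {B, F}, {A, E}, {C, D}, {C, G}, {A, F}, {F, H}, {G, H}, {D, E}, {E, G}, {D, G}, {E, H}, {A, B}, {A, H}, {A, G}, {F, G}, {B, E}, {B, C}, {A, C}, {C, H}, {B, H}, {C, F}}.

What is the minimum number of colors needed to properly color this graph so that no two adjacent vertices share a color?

6

A, B, C, F, G, H are pairwise adjacent (a clique of size 6), so at least 6 colors are needed.
6 colors suffice: color 1 → {G}; color 2 → {E, F}; color 3 → {D, H}; color 4 → {A}; color 5 → {B}; color 6 → {C}. Each edge has distinct colors on its endpoints.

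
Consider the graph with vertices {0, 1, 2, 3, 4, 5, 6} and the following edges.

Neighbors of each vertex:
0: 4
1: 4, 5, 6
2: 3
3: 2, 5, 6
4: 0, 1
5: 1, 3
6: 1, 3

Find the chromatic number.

1 and 4 are adjacent, so at least 2 colors are needed.
One proper 2-coloring: 0=red, 1=red, 2=blue, 3=red, 4=blue, 5=blue, 6=blue. No two adjacent vertices share a color.

2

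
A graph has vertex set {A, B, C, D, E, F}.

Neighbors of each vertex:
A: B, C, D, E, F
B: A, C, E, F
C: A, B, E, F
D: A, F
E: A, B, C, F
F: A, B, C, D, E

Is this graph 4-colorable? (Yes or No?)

No

A, B, C, E, F are pairwise adjacent (a clique of size 5), so at least 5 colors are needed.
So 4 colors are not enough.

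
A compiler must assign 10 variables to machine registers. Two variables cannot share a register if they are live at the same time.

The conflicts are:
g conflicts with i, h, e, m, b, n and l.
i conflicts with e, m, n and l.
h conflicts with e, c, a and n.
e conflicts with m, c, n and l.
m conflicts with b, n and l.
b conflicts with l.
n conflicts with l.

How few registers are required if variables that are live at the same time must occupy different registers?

g, i, e, m, n, l are mutually in conflict, so at least 6 registers are needed.
6 registers suffice: g=2, i=6, h=4, e=1, m=4, c=2, a=1, b=1, n=3, l=5. Every pair that conflicts lands in different registers.

6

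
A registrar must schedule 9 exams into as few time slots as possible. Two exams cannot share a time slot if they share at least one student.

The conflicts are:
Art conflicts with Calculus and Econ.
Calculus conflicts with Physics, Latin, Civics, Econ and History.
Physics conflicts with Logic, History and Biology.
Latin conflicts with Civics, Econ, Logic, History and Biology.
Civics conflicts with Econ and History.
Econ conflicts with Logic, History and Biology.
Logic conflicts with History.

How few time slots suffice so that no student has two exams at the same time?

5

Calculus, Latin, Civics, Econ, History pairwise conflict, so at least 5 time slots are needed.
5 time slots suffice: time slot 1 → {Physics, Econ}; time slot 2 → {Art, History, Biology}; time slot 3 → {Calculus, Logic}; time slot 4 → {Latin}; time slot 5 → {Civics}. No two conflicting exams share a time slot.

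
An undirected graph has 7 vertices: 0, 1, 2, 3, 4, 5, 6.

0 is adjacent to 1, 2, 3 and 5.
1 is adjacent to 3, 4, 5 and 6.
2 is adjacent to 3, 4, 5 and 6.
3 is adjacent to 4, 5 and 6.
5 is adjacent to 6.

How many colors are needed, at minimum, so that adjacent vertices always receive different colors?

0, 2, 3, 5 are pairwise adjacent (a clique of size 4), so at least 4 colors are needed.
One proper 4-coloring: 0=yellow, 1=blue, 2=blue, 3=red, 4=green, 5=green, 6=yellow. Every edge joins two different colors.

4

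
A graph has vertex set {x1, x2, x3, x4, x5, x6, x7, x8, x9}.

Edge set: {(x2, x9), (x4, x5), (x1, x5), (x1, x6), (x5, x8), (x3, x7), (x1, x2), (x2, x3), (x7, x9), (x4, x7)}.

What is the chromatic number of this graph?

2

x1 and x6 are adjacent, so at least 2 colors are needed.
A valid assignment using 2 colors: x1=2, x2=1, x3=2, x4=2, x5=1, x6=1, x7=1, x8=2, x9=2. Each edge has distinct colors on its endpoints.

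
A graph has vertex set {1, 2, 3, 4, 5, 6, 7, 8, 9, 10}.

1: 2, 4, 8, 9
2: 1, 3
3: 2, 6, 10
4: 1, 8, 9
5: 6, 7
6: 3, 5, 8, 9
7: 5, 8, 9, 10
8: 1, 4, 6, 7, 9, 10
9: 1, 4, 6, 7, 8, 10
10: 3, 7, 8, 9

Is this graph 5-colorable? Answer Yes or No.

The chromatic number is 4. 1, 4, 8, 9 are mutually adjacent (a clique of size 4), so at least 4 colors are needed.
4 colors suffice: 1=c, 2=b, 3=a, 4=d, 5=a, 6=c, 7=d, 8=b, 9=a, 10=c.
Since 5 ≥ 4, a proper 5-coloring certainly exists.

Yes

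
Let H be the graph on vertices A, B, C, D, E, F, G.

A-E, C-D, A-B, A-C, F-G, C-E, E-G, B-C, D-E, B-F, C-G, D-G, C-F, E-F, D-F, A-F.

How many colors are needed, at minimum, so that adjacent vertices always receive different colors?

5

C, D, E, F, G form a clique, so at least 5 colors are needed.
5 colors suffice: color red → {C}; color blue → {F}; color green → {B, E}; color yellow → {A, D}; color purple → {G}. Every edge joins two different colors.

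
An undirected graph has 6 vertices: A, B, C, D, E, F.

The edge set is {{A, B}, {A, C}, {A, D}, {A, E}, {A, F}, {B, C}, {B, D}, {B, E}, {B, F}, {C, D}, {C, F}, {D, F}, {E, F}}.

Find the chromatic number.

5

A, B, C, D, F are mutually adjacent (a clique of size 5), so at least 5 colors are needed.
5 colors suffice: color red → {B}; color blue → {F}; color green → {A}; color yellow → {D, E}; color purple → {C}. Every edge joins two different colors.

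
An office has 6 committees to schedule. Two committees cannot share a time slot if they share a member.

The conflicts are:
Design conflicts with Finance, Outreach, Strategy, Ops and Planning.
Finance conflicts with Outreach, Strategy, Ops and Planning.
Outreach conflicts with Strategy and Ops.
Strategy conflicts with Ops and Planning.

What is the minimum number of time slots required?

Design, Finance, Outreach, Strategy, Ops pairwise conflict, so at least 5 time slots are needed.
5 time slots suffice: time slot 1 → {Strategy}; time slot 2 → {Design}; time slot 3 → {Finance}; time slot 4 → {Outreach, Planning}; time slot 5 → {Ops}. Each listed conflict is separated.

5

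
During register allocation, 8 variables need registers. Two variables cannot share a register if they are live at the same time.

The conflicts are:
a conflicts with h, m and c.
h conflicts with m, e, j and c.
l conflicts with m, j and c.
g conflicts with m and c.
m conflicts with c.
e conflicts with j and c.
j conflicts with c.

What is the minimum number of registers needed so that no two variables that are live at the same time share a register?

4

a, h, m, c are mutually in conflict, so at least 4 registers are needed.
4 registers suffice: a=4, h=3, l=3, g=3, m=2, e=4, j=2, c=1. Every pair that conflicts lands in different registers.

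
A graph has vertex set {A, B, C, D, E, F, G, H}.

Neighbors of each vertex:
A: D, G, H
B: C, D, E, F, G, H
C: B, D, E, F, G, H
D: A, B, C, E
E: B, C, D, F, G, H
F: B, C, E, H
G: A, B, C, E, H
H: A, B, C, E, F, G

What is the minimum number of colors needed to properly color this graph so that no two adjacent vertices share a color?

B, C, E, F, H are pairwise adjacent (a clique of size 5), so at least 5 colors are needed.
5 colors suffice: A=1, B=1, C=3, D=4, E=2, F=5, G=5, H=4. Each edge has distinct colors on its endpoints.

5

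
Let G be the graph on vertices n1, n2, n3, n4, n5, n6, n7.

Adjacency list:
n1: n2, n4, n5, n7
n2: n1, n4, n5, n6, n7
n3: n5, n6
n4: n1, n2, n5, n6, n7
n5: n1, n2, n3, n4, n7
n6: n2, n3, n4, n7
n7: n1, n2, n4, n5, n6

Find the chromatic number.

n1, n2, n4, n5, n7 form a clique, so at least 5 colors are needed.
5 colors suffice: color R → {n5, n6}; color B → {n3, n4}; color G → {n7}; color Y → {n2}; color P → {n1}. Each edge has distinct colors on its endpoints.

5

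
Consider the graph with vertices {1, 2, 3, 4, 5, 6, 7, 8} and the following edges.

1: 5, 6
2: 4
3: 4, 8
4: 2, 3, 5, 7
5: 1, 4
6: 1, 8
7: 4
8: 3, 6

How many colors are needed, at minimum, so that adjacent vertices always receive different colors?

2 and 4 are adjacent, so at least 2 colors are needed.
One proper 2-coloring: 1=red, 2=blue, 3=blue, 4=red, 5=blue, 6=blue, 7=blue, 8=red. Every edge joins two different colors.

2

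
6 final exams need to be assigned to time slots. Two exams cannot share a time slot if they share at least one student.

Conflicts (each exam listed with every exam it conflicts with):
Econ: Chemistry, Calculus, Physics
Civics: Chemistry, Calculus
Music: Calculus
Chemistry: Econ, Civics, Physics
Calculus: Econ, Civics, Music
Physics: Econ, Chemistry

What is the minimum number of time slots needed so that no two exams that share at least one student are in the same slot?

Econ, Chemistry, Physics pairwise conflict, so at least 3 time slots are needed.
A valid assignment using 3 time slots: Econ=1, Civics=1, Music=1, Chemistry=2, Calculus=2, Physics=3. Each listed conflict is separated.

3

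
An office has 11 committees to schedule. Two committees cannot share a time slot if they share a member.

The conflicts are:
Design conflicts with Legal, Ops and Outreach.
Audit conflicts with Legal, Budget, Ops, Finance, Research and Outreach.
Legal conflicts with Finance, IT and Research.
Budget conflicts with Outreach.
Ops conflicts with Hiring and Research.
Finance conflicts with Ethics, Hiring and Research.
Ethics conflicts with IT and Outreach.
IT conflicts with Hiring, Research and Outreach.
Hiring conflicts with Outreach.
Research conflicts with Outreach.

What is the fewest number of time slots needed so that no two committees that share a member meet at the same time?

Audit, Legal, Finance, Research all conflict with each other, so at least 4 time slots are needed.
Using 4 time slots: Design=2, Audit=2, Legal=4, Budget=3, Ops=1, Finance=1, Ethics=3, IT=2, Hiring=3, Research=3, Outreach=1. Each listed conflict is separated.

4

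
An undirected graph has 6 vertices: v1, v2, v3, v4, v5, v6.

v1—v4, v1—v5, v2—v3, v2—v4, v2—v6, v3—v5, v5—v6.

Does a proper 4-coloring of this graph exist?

Yes

The chromatic number is 3. The cycle v4-v1-v5-v6-v2-v4 has odd length 5, so it cannot be 2-colored; at least 3 colors are needed.
3 colors suffice: color red → {v2, v5}; color blue → {v3, v4, v6}; color green → {v1}.
Since 4 ≥ 3, a proper 4-coloring certainly exists.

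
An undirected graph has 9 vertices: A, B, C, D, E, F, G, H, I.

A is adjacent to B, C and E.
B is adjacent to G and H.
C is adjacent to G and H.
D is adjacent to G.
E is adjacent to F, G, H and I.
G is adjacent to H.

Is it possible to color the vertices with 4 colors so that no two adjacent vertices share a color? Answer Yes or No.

Yes

The chromatic number is 3. C, G, H are pairwise adjacent, so at least 3 colors are needed.
3 colors suffice: A=1, B=2, C=2, D=2, E=2, F=1, G=1, H=3, I=1.
Since 4 ≥ 3, a proper 4-coloring certainly exists.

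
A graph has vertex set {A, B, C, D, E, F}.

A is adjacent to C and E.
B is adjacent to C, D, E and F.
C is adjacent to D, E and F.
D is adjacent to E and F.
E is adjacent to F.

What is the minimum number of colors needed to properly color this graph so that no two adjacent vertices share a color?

B, C, D, E, F are pairwise adjacent (a clique of size 5), so at least 5 colors are needed.
5 colors suffice: color red → {C}; color blue → {E}; color green → {A, B}; color yellow → {F}; color purple → {D}. Each edge has distinct colors on its endpoints.

5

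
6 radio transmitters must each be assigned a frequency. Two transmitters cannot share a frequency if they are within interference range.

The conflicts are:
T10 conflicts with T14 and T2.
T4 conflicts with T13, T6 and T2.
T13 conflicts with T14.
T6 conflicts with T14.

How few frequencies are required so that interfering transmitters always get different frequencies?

The cycle T4-T6-T14-T10-T2-T4 has odd length 5, so it cannot be 2-colored; at least 3 frequencies are needed.
3 frequencies suffice: frequency 1 → {T4, T14}; frequency 2 → {T13, T6, T2}; frequency 3 → {T10}. No two conflicting transmitters share a frequency.

3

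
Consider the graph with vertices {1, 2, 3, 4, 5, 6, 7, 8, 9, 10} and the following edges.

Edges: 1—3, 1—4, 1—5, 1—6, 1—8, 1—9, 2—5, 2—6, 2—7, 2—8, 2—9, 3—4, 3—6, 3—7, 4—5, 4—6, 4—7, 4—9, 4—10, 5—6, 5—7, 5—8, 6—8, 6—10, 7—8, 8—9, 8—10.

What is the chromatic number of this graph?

4

1, 4, 5, 6 form a clique, so at least 4 colors are needed.
4 colors suffice: color red → {6, 7, 9}; color blue → {4, 8}; color green → {3, 5, 10}; color yellow → {1, 2}. Each edge has distinct colors on its endpoints.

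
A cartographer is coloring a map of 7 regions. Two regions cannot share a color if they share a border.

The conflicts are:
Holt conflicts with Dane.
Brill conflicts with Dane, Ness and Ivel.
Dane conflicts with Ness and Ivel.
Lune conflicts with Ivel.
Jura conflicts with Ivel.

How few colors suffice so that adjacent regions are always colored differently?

3

Brill, Dane, Ness all conflict with each other, so at least 3 colors are needed.
3 colors suffice: color 1 → {Dane, Lune, Jura}; color 2 → {Holt, Ness, Ivel}; color 3 → {Brill}. No two conflicting regions share a color.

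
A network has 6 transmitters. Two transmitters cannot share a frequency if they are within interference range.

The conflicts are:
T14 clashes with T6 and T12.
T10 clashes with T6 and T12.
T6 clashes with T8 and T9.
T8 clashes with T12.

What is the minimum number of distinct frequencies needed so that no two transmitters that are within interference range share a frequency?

T6 and T9 conflict, so at least 2 frequencies are needed.
2 frequencies suffice: frequency 1 → {T6, T12}; frequency 2 → {T14, T10, T8, T9}. Every pair that conflicts lands in different frequencies.

2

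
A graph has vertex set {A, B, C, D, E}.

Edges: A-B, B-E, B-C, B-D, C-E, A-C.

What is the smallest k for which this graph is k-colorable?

3

A, B, C form a triangle, so at least 3 colors are needed.
3 colors suffice: color 1 → {B}; color 2 → {C, D}; color 3 → {A, E}. Each edge has distinct colors on its endpoints.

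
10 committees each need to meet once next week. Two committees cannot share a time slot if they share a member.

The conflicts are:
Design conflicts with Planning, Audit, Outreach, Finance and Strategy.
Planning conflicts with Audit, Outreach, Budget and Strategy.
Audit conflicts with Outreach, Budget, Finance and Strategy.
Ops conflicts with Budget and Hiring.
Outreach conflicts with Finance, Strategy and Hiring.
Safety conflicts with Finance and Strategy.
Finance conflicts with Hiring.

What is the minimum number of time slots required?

5

Design, Planning, Audit, Outreach, Strategy all conflict with each other, so at least 5 time slots are needed.
Using 5 time slots: Design=5, Planning=3, Audit=1, Ops=3, Outreach=2, Safety=1, Budget=2, Finance=3, Strategy=4, Hiring=1. Every pair that conflicts lands in different time slots.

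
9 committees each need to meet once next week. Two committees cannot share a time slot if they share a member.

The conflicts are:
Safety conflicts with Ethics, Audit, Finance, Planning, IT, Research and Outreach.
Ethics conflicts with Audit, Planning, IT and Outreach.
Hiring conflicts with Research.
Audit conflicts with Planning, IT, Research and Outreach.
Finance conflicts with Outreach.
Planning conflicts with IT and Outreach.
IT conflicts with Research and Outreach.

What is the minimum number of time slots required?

Safety, Ethics, Audit, Planning, IT, Outreach are mutually in conflict, so at least 6 time slots are needed.
6 time slots suffice: time slot 1 → {Safety, Hiring}; time slot 2 → {Audit, Finance}; time slot 3 → {Research, Outreach}; time slot 4 → {IT}; time slot 5 → {Ethics}; time slot 6 → {Planning}. Each listed conflict is separated.

6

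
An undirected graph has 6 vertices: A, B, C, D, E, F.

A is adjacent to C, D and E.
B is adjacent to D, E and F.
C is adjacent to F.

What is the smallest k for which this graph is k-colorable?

The cycle A-D-B-F-C-A has odd length 5, so it cannot be 2-colored; at least 3 colors are needed.
3 colors suffice: color red → {A, B}; color blue → {D, E, F}; color green → {C}. Each edge has distinct colors on its endpoints.

3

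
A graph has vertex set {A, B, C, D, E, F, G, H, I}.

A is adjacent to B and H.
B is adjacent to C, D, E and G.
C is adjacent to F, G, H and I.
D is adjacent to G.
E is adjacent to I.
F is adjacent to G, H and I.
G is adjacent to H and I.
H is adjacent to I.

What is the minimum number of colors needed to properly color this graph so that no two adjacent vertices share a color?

5

C, F, G, H, I form a clique, so at least 5 colors are needed.
A valid assignment using 5 colors: A=1, B=2, C=3, D=3, E=1, F=5, G=1, H=2, I=4. Each edge has distinct colors on its endpoints.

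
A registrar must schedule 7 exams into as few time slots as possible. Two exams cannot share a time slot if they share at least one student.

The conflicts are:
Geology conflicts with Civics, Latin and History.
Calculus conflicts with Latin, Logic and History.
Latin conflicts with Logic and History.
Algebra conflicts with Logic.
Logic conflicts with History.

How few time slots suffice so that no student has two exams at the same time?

Calculus, Latin, Logic, History are mutually in conflict, so at least 4 time slots are needed.
4 time slots suffice: Geology=1, Calculus=4, Civics=2, Latin=3, Algebra=2, Logic=1, History=2. Every pair that conflicts lands in different time slots.

4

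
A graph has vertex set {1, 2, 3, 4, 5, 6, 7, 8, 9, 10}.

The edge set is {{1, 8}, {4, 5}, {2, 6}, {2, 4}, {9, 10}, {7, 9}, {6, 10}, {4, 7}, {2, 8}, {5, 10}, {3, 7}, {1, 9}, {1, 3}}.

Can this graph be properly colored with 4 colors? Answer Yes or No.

Yes

The chromatic number is 3. The cycle 5-4-7-9-10-5 has odd length 5, so it cannot be 2-colored; at least 3 colors are needed.
3 colors suffice: 1=blue, 2=blue, 3=red, 4=red, 5=green, 6=red, 7=blue, 8=red, 9=red, 10=blue.
Since 4 ≥ 3, a proper 4-coloring certainly exists.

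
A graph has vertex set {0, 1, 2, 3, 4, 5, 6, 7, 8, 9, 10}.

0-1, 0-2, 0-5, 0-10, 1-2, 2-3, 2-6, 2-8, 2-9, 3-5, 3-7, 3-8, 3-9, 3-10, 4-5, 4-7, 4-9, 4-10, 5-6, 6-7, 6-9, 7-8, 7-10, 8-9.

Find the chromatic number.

2, 3, 8, 9 are mutually adjacent (a clique of size 4), so at least 4 colors are needed.
One proper 4-coloring: 0=a, 1=c, 2=b, 3=a, 4=a, 5=b, 6=a, 7=b, 8=d, 9=c, 10=c. Every edge joins two different colors.

4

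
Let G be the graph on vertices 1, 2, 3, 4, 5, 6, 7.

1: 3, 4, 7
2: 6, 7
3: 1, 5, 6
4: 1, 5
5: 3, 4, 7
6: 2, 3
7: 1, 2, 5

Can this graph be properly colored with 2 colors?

No

The cycle 6-3-5-7-2-6 has odd length 5, so it cannot be 2-colored; at least 3 colors are needed.
So 2 colors are not enough.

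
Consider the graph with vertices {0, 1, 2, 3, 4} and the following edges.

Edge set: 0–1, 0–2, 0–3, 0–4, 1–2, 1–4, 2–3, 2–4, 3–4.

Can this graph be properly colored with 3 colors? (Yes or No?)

0, 1, 2, 4 are mutually adjacent (a clique of size 4), so at least 4 colors are needed.
So 3 colors are not enough.

No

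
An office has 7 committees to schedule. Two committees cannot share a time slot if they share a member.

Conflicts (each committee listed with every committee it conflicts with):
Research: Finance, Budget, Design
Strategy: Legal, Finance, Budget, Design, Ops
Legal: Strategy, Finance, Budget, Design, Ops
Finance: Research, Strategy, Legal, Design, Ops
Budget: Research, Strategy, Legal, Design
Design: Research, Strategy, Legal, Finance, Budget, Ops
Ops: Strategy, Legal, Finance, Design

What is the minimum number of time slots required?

5

Strategy, Legal, Finance, Design, Ops all conflict with each other, so at least 5 time slots are needed.
A valid assignment using 5 time slots: Research=2, Strategy=2, Legal=3, Finance=4, Budget=4, Design=1, Ops=5. Each listed conflict is separated.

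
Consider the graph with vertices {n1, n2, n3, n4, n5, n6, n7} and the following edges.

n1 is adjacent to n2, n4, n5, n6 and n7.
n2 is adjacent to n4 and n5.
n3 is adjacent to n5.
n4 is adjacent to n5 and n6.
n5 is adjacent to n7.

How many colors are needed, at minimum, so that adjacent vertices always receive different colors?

n1, n2, n4, n5 are mutually adjacent (a clique of size 4), so at least 4 colors are needed.
A valid assignment using 4 colors: n1=1, n2=4, n3=1, n4=3, n5=2, n6=2, n7=3. Each edge has distinct colors on its endpoints.

4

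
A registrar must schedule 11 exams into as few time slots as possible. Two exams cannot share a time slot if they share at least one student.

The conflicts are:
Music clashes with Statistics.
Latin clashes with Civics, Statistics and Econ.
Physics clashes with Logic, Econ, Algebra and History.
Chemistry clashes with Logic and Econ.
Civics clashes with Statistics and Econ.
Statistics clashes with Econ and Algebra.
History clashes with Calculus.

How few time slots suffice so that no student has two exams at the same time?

4

Latin, Civics, Statistics, Econ all conflict with each other, so at least 4 time slots are needed.
A valid assignment using 4 time slots: Music=2, Latin=4, Physics=1, Chemistry=1, Civics=3, Logic=2, Statistics=1, Econ=2, Algebra=2, History=2, Calculus=1. No two conflicting exams share a time slot.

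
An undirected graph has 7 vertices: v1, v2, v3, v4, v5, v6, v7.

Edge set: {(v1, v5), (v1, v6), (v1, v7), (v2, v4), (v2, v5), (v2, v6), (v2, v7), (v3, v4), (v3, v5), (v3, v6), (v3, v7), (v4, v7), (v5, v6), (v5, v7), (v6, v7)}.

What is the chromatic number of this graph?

4

v3, v5, v6, v7 are mutually adjacent (a clique of size 4), so at least 4 colors are needed.
A valid assignment using 4 colors: v1=4, v2=4, v3=4, v4=2, v5=3, v6=2, v7=1. No two adjacent vertices share a color.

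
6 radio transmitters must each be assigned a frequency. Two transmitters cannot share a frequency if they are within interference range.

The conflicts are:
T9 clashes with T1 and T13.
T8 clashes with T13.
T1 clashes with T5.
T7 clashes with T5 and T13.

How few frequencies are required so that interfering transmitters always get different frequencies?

3

The cycle T9-T13-T7-T5-T1-T9 has odd length 5, so it cannot be 2-colored; at least 3 frequencies are needed.
3 frequencies suffice: T9=2, T8=2, T1=3, T7=2, T5=1, T13=1. Each listed conflict is separated.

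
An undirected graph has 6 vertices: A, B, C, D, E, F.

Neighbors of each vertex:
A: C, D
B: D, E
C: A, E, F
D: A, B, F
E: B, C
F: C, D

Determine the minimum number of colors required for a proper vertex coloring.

The cycle D-A-C-E-B-D has odd length 5, so it cannot be 2-colored; at least 3 colors are needed.
A valid assignment using 3 colors: A=blue, B=blue, C=red, D=red, E=green, F=blue. Each edge has distinct colors on its endpoints.

3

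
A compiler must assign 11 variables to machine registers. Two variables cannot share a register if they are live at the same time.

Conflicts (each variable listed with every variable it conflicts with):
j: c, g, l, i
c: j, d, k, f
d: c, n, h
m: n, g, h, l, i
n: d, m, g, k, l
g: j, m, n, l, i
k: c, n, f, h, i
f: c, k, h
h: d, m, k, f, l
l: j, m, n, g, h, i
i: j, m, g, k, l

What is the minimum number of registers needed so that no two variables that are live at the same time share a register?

j, g, l, i all conflict with each other, so at least 4 registers are needed.
4 registers suffice: j=3, c=2, d=1, m=3, n=2, g=4, k=1, f=3, h=2, l=1, i=2. No two conflicting variables share a register.

4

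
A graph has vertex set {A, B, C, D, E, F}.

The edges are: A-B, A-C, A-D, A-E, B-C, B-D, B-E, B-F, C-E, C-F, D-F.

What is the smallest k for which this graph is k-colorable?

4

A, B, C, E are pairwise adjacent (a clique of size 4), so at least 4 colors are needed.
4 colors suffice: color 1 → {B}; color 2 → {A, F}; color 3 → {C, D}; color 4 → {E}. Each edge has distinct colors on its endpoints.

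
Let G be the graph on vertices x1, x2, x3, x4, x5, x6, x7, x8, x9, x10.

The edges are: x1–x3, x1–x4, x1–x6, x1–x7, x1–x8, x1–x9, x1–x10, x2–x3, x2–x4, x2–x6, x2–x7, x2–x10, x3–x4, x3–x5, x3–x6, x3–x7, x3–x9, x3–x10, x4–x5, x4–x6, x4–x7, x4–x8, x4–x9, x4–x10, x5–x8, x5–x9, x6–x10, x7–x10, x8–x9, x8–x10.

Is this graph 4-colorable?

x1, x3, x4, x7, x10 are mutually adjacent (a clique of size 5), so at least 5 colors are needed.
So 4 colors are not enough.

No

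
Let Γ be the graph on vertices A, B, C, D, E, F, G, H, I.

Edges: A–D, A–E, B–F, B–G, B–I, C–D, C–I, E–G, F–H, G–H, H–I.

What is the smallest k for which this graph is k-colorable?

The cycle A-D-C-I-H-G-E-A has odd length 7, so it cannot be 2-colored; at least 3 colors are needed.
3 colors suffice: color red → {D, F, G, I}; color blue → {B, C, E, H}; color green → {A}. Every edge joins two different colors.

3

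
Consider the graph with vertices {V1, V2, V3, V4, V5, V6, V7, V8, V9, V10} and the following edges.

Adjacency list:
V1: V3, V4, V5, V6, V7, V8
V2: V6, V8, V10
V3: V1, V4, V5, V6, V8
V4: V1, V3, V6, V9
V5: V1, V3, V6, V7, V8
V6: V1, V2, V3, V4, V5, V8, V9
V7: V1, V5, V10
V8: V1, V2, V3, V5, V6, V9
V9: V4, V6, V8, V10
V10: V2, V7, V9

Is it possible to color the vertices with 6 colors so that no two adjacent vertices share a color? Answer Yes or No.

The chromatic number is 5. V1, V3, V5, V6, V8 form a clique, so at least 5 colors are needed.
A valid assignment using 5 colors: V1=green, V2=green, V3=yellow, V4=blue, V5=purple, V6=red, V7=red, V8=blue, V9=green, V10=blue.
Since 6 ≥ 5, a proper 6-coloring certainly exists.

Yes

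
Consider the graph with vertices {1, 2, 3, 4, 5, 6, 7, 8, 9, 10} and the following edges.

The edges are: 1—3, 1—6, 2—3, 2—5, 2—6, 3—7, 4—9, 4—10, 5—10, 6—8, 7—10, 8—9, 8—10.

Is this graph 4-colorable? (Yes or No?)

Yes

The chromatic number is 3. The cycle 2-5-10-8-6-2 has odd length 5, so it cannot be 2-colored; at least 3 colors are needed.
One proper 3-coloring: 1=a, 2=a, 3=b, 4=b, 5=b, 6=b, 7=c, 8=c, 9=a, 10=a.
Since 4 ≥ 3, a proper 4-coloring certainly exists.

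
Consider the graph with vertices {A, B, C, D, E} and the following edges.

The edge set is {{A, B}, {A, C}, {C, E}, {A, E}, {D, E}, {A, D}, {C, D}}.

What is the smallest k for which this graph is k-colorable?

A, C, D, E form a clique, so at least 4 colors are needed.
A valid assignment using 4 colors: A=red, B=blue, C=blue, D=green, E=yellow. Each edge has distinct colors on its endpoints.

4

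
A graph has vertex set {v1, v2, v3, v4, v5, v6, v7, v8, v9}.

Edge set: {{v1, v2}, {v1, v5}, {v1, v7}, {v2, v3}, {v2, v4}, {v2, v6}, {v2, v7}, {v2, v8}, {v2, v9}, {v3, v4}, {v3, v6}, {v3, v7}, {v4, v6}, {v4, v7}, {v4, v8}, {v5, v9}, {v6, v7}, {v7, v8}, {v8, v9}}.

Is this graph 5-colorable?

Yes

The chromatic number is 5. v2, v3, v4, v6, v7 are mutually adjacent (a clique of size 5), so at least 5 colors are needed.
5 colors suffice: color 1 → {v2, v5}; color 2 → {v7, v9}; color 3 → {v1, v4}; color 4 → {v3, v8}; color 5 → {v6}.
That is already a proper 5-coloring.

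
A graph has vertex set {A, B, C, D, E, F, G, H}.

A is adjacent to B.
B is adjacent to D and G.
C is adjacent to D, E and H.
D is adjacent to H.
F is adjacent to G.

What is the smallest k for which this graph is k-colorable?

C, D, H form a triangle, so at least 3 colors are needed.
3 colors suffice: A=2, B=1, C=1, D=2, E=2, F=1, G=2, H=3. Every edge joins two different colors.

3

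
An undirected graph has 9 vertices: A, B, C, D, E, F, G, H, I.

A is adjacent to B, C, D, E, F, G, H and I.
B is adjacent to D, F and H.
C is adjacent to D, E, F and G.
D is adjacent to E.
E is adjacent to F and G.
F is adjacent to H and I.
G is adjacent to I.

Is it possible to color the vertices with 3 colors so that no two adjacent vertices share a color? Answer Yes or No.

No

A, C, E, F are pairwise adjacent (a clique of size 4), so at least 4 colors are needed.
So 3 colors are not enough.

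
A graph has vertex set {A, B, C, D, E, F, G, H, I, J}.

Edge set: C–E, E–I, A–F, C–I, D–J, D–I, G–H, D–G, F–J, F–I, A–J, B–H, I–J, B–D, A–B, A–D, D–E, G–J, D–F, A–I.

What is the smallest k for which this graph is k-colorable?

A, D, F, I, J are mutually adjacent (a clique of size 5), so at least 5 colors are needed.
5 colors suffice: color 1 → {C, D, H}; color 2 → {B, G, I}; color 3 → {A, E}; color 4 → {J}; color 5 → {F}. No two adjacent vertices share a color.

5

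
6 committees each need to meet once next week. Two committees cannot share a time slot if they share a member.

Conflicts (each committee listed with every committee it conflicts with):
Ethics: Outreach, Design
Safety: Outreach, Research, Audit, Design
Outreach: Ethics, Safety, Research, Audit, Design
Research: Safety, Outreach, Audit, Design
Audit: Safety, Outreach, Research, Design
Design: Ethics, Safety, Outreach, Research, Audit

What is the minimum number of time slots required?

Safety, Outreach, Research, Audit, Design all conflict with each other, so at least 5 time slots are needed.
Using 5 time slots: Ethics=3, Safety=5, Outreach=1, Research=4, Audit=3, Design=2. Every pair that conflicts lands in different time slots.

5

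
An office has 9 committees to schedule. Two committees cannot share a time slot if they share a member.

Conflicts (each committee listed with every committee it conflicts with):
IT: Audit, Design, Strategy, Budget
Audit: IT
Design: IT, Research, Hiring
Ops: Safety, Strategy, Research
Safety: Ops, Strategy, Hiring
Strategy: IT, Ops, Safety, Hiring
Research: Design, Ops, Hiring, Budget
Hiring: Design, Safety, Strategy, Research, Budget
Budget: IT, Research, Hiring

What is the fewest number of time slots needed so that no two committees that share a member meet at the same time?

Research, Hiring, Budget are mutually in conflict, so at least 3 time slots are needed.
3 time slots suffice: IT=1, Audit=2, Design=3, Ops=1, Safety=3, Strategy=2, Research=2, Hiring=1, Budget=3. No two conflicting committees share a time slot.

3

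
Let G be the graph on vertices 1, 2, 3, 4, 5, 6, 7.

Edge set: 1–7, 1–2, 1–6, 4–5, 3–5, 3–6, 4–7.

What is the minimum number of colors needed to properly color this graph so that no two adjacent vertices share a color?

2

3 and 5 are adjacent, so at least 2 colors are needed.
One proper 2-coloring: 1=red, 2=blue, 3=red, 4=red, 5=blue, 6=blue, 7=blue. Every edge joins two different colors.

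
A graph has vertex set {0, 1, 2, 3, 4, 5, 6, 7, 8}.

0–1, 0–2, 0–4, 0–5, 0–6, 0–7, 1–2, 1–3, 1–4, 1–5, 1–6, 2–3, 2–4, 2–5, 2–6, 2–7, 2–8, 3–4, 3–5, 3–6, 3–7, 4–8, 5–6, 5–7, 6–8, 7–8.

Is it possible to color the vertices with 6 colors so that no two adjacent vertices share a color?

Yes

The chromatic number is 5. 0, 1, 2, 5, 6 are pairwise adjacent (a clique of size 5), so at least 5 colors are needed.
5 colors suffice: color a → {2}; color b → {4, 5}; color c → {1, 7}; color d → {0, 3, 8}; color e → {6}.
Since 6 ≥ 5, a proper 6-coloring certainly exists.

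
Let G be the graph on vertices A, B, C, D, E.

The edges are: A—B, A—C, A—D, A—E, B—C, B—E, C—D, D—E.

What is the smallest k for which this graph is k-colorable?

A, D, E are mutually adjacent, so at least 3 colors are needed.
3 colors suffice: A=red, B=green, C=blue, D=green, E=blue. Every edge joins two different colors.

3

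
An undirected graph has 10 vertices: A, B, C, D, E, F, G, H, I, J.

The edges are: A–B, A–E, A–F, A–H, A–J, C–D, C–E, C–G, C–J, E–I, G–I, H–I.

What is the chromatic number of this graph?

2

H and I are adjacent, so at least 2 colors are needed.
2 colors suffice: color 1 → {A, C, I}; color 2 → {B, D, E, F, G, H, J}. Each edge has distinct colors on its endpoints.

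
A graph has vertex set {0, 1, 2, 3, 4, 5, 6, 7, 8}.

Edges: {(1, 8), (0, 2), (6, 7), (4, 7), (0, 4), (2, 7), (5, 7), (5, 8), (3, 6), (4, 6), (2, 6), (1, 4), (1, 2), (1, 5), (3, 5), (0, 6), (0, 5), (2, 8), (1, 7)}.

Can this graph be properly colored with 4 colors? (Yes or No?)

Yes

The chromatic number is 3. 1, 5, 8 form a triangle, so at least 3 colors are needed.
A valid assignment using 3 colors: 0=c, 1=b, 2=a, 3=c, 4=a, 5=a, 6=b, 7=c, 8=c.
Since 4 ≥ 3, a proper 4-coloring certainly exists.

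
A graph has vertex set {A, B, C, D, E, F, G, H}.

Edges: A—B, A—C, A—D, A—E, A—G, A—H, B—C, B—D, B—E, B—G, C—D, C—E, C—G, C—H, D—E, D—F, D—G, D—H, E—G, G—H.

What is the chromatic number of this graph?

A, B, C, D, E, G are mutually adjacent (a clique of size 6), so at least 6 colors are needed.
6 colors suffice: color 1 → {D}; color 2 → {F, G}; color 3 → {A}; color 4 → {C}; color 5 → {E, H}; color 6 → {B}. Each edge has distinct colors on its endpoints.

6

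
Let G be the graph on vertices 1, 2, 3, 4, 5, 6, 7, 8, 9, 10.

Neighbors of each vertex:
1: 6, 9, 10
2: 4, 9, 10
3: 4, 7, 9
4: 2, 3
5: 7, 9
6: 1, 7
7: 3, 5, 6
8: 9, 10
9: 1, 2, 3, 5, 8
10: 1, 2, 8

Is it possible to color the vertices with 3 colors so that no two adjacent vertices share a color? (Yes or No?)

Yes

The chromatic number is 3. The cycle 6-7-3-9-1-6 has odd length 5, so it cannot be 2-colored; at least 3 colors are needed.
3 colors suffice: color a → {4, 7, 9, 10}; color b → {1, 2, 3, 5, 8}; color c → {6}.
That is already a proper 3-coloring.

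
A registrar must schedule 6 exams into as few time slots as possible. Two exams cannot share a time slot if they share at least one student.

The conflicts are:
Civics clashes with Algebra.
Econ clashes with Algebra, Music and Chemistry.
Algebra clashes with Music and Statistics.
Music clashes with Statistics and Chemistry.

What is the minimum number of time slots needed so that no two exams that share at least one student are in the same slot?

Algebra, Music, Statistics pairwise conflict, so at least 3 time slots are needed.
3 time slots suffice: Civics=1, Econ=3, Algebra=2, Music=1, Statistics=3, Chemistry=2. Every pair that conflicts lands in different time slots.

3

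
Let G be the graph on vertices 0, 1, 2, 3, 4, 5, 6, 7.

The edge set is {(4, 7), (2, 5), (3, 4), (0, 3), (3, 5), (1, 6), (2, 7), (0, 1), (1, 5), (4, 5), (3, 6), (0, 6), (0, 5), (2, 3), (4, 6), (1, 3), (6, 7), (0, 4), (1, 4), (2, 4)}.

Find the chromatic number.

5

0, 1, 3, 4, 6 form a clique, so at least 5 colors are needed.
5 colors suffice: color red → {4}; color blue → {3, 7}; color green → {5, 6}; color yellow → {1, 2}; color purple → {0}. Each edge has distinct colors on its endpoints.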